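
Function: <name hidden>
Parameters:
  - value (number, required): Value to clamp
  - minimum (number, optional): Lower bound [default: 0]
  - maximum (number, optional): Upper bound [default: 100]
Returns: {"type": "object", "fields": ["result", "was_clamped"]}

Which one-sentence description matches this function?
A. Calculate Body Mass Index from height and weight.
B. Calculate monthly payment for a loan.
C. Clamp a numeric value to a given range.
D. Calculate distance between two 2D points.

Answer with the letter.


Parameters value, minimum, maximum and return ["result", "was_clamped"] fit: Clamp a numeric value to a given range.
C


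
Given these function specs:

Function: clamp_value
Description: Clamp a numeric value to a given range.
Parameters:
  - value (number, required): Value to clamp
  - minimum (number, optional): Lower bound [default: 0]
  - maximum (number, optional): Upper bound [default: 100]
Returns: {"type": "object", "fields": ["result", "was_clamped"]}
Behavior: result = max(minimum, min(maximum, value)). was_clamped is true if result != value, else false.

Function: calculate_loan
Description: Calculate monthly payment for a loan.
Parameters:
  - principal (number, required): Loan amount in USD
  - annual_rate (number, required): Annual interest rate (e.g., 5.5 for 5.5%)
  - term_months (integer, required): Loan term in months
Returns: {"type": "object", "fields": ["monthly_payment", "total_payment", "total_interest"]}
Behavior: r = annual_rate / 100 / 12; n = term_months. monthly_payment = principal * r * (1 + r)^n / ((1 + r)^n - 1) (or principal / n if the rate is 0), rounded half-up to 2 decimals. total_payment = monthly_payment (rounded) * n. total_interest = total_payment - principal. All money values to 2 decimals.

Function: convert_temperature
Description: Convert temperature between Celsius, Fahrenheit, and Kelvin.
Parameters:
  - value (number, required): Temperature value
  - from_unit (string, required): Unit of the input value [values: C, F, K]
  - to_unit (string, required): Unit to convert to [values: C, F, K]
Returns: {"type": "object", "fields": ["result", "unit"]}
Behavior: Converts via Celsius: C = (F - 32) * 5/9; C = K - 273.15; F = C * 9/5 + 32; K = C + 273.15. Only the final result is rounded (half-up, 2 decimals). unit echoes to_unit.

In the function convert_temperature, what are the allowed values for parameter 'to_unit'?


The convert_temperature spec declares:
  - to_unit (string, required): Unit to convert to [values: C, F, K]
Allowed values:
C, F, K


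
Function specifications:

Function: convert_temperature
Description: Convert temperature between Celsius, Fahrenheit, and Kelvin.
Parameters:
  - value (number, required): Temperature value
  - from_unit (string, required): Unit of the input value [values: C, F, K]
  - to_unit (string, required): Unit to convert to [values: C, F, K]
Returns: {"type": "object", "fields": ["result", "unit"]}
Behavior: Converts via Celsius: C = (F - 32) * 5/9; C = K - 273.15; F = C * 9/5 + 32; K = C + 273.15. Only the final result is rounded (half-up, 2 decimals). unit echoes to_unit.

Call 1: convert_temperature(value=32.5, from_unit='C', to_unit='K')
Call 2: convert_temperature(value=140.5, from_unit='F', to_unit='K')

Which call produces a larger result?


Call 1:
  Input already in C: 32.5
  To K: 32.5 + 273.15 = 305.65
  Round to 2 decimals: 305.65
  -> 305.65 K
Call 2:
  To C: (140.5 - 32) * 5/9 = 60.277778
  To K: 60.277778 + 273.15 = 333.427778
  Round to 2 decimals: 333.43
  -> 333.43 K
Call 2 (333.43 K)


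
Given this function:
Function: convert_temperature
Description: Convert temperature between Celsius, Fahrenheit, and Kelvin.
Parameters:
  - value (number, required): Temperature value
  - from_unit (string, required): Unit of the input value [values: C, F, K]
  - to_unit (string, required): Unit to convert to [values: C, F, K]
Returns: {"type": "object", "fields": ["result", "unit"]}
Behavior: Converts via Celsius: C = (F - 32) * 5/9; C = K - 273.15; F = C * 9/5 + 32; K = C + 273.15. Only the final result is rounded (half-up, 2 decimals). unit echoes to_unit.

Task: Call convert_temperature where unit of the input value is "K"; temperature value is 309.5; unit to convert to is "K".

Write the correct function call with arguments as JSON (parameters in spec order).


Mapping each described value to its parameter name:
  'Unit of the input value' -> from_unit = "K"
  'Temperature value' -> value = 309.5
  'Unit to convert to' -> to_unit = "K"
convert_temperature({"value": 309.5, "from_unit": "K", "to_unit": "K"})


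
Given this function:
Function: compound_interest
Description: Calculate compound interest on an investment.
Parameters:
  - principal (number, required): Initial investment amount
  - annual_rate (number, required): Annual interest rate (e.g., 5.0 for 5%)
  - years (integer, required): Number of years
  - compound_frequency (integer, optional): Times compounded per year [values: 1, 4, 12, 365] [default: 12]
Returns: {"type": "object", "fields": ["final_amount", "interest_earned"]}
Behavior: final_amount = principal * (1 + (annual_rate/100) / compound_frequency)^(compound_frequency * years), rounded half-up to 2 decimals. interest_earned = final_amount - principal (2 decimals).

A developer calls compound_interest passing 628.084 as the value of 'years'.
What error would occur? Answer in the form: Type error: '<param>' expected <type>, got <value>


Spec: 'years' is declared as integer; 628.084 is a non-integer number.
Type error: 'years' expected integer, got 628.084


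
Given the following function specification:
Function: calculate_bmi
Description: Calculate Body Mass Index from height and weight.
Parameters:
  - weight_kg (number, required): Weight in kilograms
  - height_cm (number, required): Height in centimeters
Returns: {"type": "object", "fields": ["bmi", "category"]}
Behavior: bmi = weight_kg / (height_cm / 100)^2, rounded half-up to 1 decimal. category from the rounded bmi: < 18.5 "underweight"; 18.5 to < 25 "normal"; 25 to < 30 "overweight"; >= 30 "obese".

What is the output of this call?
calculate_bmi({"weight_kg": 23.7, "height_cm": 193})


height_m = 193 / 100 = 1.93
bmi = 23.7 / 1.93^2 = 23.7 / 3.7249 = 6.362587 -> 6.4
6.4 < 18.5 -> underweight
Output:
{"bmi": 6.4, "category": "underweight"}


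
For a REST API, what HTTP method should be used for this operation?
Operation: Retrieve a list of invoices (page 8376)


GET = read, POST = create, PUT = update/replace, DELETE = remove
This operation is a read.
GET


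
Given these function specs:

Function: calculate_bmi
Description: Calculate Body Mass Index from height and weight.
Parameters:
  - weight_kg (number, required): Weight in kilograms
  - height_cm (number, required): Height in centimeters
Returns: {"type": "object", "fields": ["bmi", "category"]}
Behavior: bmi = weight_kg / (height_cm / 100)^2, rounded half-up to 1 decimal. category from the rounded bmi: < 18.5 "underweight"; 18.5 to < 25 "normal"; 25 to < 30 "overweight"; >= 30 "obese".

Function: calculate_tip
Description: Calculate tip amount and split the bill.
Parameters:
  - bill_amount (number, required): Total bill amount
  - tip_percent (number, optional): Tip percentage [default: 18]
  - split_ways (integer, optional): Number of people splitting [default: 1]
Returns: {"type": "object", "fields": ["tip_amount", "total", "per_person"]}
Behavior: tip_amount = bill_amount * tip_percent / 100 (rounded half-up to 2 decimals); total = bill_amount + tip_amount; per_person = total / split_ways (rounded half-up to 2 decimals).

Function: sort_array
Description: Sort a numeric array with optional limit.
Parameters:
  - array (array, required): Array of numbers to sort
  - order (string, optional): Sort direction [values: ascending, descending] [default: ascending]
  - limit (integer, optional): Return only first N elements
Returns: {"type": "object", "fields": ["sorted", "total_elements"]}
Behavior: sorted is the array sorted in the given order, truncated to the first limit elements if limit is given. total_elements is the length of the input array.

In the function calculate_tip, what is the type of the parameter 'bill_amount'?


The calculate_tip spec declares:
  - bill_amount (number, required): Total bill amount
Type:
number


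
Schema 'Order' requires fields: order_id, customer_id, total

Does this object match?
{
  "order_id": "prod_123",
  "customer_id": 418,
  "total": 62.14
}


Checking required fields... All present.
Valid - all required fields present


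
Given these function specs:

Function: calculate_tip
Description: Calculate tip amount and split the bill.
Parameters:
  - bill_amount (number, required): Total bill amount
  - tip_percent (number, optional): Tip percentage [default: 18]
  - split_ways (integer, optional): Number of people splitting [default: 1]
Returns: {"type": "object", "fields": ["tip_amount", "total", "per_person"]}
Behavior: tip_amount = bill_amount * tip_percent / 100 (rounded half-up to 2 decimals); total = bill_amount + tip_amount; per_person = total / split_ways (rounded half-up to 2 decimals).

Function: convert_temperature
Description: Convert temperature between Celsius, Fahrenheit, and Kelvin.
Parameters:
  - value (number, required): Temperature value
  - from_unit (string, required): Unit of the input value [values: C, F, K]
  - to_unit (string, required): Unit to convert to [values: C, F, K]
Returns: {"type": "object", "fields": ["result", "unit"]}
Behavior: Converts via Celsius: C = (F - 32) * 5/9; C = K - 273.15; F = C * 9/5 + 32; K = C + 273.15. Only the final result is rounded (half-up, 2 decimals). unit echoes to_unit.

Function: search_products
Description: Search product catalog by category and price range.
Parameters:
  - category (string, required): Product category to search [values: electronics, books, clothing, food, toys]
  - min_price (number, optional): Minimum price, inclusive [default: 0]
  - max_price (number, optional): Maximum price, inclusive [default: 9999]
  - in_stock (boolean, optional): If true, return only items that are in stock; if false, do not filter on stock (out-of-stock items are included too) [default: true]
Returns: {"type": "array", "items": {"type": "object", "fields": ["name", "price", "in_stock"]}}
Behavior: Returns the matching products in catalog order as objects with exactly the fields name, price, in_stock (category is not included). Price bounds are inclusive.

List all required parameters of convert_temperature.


Parameters of convert_temperature and their required/optional flag:
  value: required
  from_unit: required
  to_unit: required
from_unit, to_unit, value


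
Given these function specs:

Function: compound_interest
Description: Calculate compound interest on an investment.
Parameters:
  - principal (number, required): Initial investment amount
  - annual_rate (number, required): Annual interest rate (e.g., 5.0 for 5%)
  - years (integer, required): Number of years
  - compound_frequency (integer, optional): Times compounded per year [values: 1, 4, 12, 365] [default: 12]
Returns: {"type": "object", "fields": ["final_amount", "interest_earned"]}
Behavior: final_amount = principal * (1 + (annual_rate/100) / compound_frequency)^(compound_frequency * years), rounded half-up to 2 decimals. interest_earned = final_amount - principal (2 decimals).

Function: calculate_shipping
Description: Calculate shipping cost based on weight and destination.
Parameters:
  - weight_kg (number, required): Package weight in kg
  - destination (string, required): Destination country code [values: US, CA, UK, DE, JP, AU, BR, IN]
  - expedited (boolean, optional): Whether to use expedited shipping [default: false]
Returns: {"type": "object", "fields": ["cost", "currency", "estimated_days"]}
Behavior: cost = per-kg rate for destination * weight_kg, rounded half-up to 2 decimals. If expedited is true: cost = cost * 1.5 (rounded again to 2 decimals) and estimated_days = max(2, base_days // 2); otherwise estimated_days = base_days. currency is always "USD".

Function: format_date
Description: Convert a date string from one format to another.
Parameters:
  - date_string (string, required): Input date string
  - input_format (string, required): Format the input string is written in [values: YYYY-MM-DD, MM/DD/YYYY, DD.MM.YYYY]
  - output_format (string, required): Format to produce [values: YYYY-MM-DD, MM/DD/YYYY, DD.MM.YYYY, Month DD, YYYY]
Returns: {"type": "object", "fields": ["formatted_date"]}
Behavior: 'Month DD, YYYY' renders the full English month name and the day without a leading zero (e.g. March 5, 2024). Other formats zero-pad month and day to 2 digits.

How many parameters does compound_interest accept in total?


Parameters of compound_interest: principal (required), annual_rate (required), years (required), compound_frequency (optional)
Total:
4


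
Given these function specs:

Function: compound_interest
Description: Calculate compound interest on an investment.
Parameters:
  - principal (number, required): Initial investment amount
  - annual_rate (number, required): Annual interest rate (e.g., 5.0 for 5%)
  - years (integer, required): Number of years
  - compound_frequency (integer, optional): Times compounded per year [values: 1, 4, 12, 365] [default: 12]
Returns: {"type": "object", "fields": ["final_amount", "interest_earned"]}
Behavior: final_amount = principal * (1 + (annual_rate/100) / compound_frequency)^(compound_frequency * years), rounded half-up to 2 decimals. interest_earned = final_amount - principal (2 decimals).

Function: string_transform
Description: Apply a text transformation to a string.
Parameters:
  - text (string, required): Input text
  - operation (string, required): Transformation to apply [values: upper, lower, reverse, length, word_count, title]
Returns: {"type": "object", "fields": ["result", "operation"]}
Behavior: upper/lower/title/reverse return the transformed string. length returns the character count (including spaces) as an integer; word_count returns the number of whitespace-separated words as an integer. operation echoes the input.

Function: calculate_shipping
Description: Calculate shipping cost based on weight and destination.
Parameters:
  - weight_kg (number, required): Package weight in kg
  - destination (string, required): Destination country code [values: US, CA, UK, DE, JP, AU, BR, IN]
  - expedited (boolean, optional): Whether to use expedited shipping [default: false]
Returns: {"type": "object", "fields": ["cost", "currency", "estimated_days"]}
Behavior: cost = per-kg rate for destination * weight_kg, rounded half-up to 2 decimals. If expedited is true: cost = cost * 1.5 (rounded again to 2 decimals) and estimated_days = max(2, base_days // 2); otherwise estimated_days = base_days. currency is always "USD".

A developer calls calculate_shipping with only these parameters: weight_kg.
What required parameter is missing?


Required parameters: weight_kg, destination
Provided: weight_kg
Missing: destination
destination


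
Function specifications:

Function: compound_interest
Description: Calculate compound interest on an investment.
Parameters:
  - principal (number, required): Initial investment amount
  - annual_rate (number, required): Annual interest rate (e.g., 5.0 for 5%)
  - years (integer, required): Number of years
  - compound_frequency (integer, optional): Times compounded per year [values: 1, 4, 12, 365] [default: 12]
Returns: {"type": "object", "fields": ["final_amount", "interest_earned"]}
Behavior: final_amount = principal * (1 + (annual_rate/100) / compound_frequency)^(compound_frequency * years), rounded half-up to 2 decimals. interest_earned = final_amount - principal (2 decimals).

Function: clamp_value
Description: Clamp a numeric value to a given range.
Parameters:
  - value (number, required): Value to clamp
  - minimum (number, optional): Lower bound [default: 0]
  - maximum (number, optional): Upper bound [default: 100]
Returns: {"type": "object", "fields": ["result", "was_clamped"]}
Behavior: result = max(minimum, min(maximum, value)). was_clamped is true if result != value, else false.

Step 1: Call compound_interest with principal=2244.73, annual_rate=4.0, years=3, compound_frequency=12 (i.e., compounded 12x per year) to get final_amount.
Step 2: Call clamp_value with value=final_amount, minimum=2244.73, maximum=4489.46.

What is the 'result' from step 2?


Step 1: compound_interest
  rate per period = 4.0/100/12 = 0.003333333333 (keep full precision); periods = 12 * 3 = 36
  (1 + 0.003333333333)^36 = 1.12727187
  final_amount = 2244.73 * 1.12727187 = 2530.420995 -> 2530.42
  interest_earned = 2530.42 - 2244.73 = 285.69
  -> final_amount = 2530.42
Step 2: clamp_value(value=2530.42, minimum=2244.73, maximum=4489.46)
  result = max(2244.73, min(4489.46, 2530.42)) = max(2244.73, 2530.42) = 2530.42
  was_clamped = (2530.42 != 2530.42) = false
  -> result = 2530.42
2530.42


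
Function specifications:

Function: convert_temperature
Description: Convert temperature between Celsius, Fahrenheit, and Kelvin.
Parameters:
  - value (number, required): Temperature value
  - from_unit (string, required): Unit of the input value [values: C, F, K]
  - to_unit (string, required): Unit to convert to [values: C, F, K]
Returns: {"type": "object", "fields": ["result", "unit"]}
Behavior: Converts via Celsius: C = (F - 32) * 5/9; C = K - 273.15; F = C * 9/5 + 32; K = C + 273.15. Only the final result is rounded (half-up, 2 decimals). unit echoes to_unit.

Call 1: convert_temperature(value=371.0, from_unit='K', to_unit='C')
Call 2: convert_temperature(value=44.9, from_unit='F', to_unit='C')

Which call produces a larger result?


Call 1:
  To C: 371 - 273.15 = 97.85
  Target is C: 97.85
  Round to 2 decimals: 97.85
  -> 97.85 C
Call 2:
  To C: (44.9 - 32) * 5/9 = 7.166667
  Target is C: 7.166667
  Round to 2 decimals: 7.17
  -> 7.17 C
Call 1 (97.85 C)


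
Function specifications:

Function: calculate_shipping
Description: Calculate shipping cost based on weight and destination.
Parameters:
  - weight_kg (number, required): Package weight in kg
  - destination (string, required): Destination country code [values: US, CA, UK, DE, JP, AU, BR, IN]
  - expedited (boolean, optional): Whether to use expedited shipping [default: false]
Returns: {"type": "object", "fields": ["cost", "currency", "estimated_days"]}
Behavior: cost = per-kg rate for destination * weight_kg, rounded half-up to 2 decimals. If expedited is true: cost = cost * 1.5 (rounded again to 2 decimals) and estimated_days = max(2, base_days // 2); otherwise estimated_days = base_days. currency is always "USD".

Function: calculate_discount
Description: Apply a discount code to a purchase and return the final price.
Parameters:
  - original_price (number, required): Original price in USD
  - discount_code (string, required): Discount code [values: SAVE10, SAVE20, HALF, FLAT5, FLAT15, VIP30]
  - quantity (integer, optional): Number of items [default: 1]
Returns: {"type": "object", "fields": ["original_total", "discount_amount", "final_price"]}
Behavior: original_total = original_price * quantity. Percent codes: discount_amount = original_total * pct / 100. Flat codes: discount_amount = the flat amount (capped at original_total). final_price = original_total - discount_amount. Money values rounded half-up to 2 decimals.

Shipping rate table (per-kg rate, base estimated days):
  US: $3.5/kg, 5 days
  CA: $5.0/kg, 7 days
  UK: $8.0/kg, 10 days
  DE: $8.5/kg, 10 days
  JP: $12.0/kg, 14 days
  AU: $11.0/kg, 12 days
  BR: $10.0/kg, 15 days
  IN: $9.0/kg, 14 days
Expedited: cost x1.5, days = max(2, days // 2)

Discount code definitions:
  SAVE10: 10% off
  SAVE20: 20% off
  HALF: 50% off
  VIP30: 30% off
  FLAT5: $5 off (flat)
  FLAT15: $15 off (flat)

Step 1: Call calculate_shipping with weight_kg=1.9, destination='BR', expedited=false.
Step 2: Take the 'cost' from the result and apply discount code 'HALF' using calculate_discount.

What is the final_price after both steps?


Step 1: calculate_shipping(weight_kg=1.9, destination=BR, expedited=false)
  Rate for BR: $10.0/kg, base 15 days
  cost = 10.0 * 1.9 = 19 -> 19.00
  expedited not set/false: estimated_days = 15
  -> cost = 19.00 USD
Step 2: calculate_discount(original_price=19.0, discount_code=HALF, quantity=1)
  original_total = 19.0 * 1 = 19.00
  HALF = 50% off: discount_amount = 19.00 * 50/100 = 9.5 -> 9.50
  final_price = 19.00 - 9.50 = 9.50
  -> final_price = 9.50
$9.50


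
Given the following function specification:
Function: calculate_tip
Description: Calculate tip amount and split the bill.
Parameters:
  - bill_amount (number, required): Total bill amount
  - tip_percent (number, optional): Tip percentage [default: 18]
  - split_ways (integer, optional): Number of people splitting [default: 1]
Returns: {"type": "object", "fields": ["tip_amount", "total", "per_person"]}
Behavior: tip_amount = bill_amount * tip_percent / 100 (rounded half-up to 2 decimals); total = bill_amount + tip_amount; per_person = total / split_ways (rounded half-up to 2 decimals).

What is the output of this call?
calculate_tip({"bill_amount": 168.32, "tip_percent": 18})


Defaults applied: split_ways=1
tip_amount = 168.32 * 18/100 = 30.2976 -> 30.30
total = 168.32 + 30.30 = 198.62
per_person = 198.62 / 1 = 198.62 -> 198.62
Output:
{"tip_amount": 30.3, "total": 198.62, "per_person": 198.62}


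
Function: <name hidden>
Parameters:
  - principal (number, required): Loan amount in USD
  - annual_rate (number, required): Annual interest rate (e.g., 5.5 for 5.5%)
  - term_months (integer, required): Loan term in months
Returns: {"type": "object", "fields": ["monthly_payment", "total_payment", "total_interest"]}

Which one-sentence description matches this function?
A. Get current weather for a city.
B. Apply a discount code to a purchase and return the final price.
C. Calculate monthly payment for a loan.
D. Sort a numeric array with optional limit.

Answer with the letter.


Parameters principal, annual_rate, term_months and return ["monthly_payment", "total_payment", "total_interest"] fit: Calculate monthly payment for a loan.
C


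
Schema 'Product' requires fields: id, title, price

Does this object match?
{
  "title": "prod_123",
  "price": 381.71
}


Checking required fields...
Missing: id
Invalid - missing required field 'id'


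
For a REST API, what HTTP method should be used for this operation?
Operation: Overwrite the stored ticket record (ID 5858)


GET = read, POST = create, PUT = update/replace, DELETE = remove
This operation is an update/replace.
PUT


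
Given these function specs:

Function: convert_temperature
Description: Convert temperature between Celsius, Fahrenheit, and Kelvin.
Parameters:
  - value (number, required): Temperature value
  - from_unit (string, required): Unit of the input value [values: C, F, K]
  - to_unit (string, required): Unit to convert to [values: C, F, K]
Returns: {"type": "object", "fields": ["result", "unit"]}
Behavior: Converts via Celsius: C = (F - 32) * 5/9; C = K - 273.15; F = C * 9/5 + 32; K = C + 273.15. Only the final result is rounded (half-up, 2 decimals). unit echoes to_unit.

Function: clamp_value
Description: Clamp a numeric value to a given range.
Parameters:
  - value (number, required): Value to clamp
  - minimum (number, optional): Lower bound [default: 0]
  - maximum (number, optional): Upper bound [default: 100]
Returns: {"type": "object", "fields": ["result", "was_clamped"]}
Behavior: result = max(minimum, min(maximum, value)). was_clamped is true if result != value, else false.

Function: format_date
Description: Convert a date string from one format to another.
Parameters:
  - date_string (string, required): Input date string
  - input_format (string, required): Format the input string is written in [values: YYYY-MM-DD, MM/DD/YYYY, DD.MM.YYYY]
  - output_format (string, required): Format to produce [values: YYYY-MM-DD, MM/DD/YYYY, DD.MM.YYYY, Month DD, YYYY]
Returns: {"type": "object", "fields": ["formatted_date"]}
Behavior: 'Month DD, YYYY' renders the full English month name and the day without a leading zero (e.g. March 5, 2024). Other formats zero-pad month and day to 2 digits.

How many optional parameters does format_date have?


Parameters of format_date: date_string (required), input_format (required), output_format (required)
Optional count:
0


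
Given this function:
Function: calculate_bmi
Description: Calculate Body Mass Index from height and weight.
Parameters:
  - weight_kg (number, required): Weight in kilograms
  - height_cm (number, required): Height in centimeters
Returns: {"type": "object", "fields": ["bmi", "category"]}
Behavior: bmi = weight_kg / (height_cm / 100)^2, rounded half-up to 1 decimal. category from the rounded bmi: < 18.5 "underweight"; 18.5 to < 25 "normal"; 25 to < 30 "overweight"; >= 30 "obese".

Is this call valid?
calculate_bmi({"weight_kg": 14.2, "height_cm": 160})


Checking all required parameters present and types match... All valid.
Valid


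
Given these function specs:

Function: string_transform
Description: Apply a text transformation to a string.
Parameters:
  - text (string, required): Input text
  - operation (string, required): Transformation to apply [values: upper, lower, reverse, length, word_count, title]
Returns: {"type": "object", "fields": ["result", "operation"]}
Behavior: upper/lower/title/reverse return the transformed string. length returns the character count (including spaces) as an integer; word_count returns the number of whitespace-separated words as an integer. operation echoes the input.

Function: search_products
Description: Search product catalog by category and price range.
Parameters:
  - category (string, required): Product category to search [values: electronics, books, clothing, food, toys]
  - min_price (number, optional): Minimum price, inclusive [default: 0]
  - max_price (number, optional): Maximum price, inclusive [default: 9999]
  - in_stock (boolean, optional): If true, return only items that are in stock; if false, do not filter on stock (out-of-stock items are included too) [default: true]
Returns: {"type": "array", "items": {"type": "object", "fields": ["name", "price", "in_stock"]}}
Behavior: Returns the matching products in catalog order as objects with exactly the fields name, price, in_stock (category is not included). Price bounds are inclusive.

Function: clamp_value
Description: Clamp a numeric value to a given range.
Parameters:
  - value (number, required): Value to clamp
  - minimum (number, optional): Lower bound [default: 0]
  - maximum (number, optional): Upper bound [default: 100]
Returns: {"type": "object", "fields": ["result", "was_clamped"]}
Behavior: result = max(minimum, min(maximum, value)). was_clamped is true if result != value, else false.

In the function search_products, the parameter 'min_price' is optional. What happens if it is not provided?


The search_products spec declares:
  - min_price (number, optional): Minimum price, inclusive [default: 0]
It defaults to 0


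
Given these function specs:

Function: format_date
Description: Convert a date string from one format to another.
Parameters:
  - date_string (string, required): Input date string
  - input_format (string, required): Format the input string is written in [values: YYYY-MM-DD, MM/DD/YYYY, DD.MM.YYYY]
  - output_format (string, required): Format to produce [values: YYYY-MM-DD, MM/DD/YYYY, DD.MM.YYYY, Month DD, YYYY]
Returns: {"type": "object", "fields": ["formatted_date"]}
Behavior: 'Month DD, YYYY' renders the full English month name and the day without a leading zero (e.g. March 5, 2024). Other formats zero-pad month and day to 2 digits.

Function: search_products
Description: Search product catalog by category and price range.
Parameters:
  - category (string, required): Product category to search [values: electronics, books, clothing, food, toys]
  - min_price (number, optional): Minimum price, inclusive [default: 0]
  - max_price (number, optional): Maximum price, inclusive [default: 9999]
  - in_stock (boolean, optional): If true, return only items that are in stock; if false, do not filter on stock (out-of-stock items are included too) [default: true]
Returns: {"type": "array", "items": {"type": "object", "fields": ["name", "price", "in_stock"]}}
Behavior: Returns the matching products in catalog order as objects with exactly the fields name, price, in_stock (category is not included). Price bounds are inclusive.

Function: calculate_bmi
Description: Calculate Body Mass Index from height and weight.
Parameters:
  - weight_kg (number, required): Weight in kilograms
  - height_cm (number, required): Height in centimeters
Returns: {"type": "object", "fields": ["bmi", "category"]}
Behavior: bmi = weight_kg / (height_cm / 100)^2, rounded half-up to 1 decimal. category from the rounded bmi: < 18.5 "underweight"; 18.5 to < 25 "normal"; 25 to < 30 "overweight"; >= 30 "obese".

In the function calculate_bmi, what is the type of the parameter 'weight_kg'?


The calculate_bmi spec declares:
  - weight_kg (number, required): Weight in kilograms
Type:
number


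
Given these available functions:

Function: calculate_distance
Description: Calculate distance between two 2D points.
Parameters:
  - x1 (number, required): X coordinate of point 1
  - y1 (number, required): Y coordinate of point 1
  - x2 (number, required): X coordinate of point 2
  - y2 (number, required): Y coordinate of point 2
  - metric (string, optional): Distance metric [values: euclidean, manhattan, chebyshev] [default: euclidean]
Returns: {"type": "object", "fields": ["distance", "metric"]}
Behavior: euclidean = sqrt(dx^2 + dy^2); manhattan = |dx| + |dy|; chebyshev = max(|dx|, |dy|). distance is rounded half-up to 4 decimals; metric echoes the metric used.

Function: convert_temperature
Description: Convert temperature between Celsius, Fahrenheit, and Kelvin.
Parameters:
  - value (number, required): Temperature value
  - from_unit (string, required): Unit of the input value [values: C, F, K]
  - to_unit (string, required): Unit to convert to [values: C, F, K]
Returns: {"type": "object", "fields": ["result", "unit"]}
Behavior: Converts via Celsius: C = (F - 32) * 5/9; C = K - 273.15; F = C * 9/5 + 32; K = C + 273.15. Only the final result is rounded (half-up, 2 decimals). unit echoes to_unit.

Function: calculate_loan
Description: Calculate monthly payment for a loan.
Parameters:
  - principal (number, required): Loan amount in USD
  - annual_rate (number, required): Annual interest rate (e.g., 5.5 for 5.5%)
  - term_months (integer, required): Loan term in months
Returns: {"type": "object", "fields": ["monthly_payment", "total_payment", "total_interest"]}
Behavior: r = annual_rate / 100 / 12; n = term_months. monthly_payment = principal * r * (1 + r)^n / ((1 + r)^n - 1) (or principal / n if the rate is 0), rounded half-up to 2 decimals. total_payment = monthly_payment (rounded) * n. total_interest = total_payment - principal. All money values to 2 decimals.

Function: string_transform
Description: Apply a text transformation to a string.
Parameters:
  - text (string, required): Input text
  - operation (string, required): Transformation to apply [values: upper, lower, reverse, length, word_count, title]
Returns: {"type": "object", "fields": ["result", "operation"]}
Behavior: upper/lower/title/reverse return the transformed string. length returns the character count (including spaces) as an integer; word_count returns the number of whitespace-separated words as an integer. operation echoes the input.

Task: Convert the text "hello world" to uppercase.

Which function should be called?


The task needs a function whose description is: Apply a text transformation to a string.
string_transform


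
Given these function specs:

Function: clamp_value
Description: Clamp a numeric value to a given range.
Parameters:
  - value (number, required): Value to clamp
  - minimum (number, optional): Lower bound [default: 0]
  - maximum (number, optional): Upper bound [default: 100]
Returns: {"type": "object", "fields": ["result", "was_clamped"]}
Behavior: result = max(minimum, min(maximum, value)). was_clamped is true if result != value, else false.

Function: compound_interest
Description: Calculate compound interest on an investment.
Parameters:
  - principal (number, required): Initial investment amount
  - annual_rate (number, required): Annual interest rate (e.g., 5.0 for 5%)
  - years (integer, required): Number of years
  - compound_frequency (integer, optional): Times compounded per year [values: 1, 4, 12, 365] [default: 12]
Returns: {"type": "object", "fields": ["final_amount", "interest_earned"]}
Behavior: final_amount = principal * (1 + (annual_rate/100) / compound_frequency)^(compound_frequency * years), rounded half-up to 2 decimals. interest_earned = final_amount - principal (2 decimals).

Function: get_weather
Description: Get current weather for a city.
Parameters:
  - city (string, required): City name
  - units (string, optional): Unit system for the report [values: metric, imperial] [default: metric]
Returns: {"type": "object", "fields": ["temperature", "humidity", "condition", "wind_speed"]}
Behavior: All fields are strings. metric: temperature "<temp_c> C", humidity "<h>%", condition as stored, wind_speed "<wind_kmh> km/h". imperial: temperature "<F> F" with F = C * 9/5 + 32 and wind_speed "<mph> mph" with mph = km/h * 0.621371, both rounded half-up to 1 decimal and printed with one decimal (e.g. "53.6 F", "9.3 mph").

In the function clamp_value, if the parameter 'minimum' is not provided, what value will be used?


The clamp_value spec declares:
  - minimum (number, optional): Lower bound [default: 0]
Default:
0


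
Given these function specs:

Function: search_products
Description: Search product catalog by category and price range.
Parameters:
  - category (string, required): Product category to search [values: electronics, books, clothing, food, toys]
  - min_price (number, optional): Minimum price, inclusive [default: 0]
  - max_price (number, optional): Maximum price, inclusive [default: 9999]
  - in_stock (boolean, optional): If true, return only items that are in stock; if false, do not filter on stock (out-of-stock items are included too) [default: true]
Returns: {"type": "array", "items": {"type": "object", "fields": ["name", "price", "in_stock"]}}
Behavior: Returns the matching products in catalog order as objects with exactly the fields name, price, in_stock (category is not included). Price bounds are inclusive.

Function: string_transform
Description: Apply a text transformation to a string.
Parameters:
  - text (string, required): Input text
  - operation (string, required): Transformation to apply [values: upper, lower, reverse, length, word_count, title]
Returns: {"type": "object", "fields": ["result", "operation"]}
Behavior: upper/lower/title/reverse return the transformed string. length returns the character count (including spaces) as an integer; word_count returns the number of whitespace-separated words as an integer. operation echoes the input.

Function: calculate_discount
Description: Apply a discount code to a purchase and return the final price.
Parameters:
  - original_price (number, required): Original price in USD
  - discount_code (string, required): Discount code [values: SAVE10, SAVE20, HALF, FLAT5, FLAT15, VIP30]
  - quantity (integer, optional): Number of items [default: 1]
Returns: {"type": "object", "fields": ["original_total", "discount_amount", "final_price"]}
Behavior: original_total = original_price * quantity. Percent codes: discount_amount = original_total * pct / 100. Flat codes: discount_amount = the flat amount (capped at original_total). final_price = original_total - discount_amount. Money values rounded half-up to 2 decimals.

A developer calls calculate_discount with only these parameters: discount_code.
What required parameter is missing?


Required parameters: original_price, discount_code
Provided: discount_code
Missing: original_price
original_price


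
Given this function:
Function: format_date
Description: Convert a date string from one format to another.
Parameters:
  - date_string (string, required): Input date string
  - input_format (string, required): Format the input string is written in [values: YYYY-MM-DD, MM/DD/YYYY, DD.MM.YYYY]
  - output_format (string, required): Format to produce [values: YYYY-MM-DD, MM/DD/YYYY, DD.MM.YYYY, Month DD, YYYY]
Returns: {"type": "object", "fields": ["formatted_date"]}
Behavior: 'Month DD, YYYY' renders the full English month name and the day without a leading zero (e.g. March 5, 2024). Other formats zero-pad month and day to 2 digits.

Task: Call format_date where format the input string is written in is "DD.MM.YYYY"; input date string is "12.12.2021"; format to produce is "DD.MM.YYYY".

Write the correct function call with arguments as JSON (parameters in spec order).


Mapping each described value to its parameter name:
  'Format the input string is written in' -> input_format = "DD.MM.YYYY"
  'Input date string' -> date_string = "12.12.2021"
  'Format to produce' -> output_format = "DD.MM.YYYY"
format_date({"date_string": "12.12.2021", "input_format": "DD.MM.YYYY", "output_format": "DD.MM.YYYY"})


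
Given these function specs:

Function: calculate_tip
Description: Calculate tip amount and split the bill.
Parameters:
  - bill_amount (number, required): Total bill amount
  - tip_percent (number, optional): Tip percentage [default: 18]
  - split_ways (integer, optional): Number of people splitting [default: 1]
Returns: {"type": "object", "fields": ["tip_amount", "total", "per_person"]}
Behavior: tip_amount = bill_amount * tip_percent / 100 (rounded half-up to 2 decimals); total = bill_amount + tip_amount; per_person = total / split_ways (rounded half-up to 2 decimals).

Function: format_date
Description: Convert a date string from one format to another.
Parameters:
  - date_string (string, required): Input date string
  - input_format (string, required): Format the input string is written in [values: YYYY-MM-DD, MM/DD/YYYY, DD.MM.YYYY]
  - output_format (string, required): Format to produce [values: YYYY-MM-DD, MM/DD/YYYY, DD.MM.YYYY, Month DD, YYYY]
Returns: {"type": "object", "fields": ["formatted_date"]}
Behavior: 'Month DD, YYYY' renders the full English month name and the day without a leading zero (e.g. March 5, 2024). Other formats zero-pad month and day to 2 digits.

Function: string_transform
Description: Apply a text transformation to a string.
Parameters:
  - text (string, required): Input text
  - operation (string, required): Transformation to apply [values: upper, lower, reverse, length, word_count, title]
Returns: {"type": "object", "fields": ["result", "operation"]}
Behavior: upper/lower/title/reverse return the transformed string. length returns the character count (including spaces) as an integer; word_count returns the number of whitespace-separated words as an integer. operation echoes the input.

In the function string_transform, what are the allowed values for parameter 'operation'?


The string_transform spec declares:
  - operation (string, required): Transformation to apply [values: upper, lower, reverse, length, word_count, title]
Allowed values:
upper, lower, reverse, length, word_count, title


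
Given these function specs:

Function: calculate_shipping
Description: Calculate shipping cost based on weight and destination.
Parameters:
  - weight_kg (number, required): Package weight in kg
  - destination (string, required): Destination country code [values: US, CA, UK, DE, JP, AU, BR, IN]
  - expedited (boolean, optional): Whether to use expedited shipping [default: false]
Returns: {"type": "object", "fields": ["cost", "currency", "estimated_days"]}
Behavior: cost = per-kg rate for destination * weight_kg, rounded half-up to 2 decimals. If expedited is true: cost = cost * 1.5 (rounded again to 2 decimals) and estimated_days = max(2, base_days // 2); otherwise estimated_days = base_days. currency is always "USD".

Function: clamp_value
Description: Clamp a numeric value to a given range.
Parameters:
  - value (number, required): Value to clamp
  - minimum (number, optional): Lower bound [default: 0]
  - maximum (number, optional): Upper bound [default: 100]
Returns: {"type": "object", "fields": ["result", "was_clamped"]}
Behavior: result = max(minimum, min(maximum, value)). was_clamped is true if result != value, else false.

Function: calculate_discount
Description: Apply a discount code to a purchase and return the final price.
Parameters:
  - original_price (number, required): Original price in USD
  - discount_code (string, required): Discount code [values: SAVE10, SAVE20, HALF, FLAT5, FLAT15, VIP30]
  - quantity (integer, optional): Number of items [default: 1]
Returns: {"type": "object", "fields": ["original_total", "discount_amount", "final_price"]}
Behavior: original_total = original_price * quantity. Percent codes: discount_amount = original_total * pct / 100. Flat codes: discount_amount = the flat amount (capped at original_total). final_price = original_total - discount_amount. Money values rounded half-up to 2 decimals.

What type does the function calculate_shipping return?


The calculate_shipping spec declares Returns: {"type": "object", "fields": ["cost", "currency", "estimated_days"]}
Type:
object
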